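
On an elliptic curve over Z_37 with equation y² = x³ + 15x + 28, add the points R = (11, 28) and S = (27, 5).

(20, 15)

(11, 28) + (27, 5). λ = (5 - 28)/(27 - 11) ≡ 14/16 mod 37. 16⁻¹ ≡ 7 (mod 37) since 16·7 = 112 ≡ 1, so λ ≡ 24.
  x = λ² - 11 - 27 = 576 - 38 ≡ 20; y = λ·(11 - 20) - 28 ≡ 15. → (20, 15)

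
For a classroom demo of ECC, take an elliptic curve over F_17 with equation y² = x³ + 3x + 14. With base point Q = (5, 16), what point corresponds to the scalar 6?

(15, 0)

Double-and-add on 6 = (110)₂. Start with Q = (5, 16) for the leading 1-bit.
double: tangent at (5, 16): λ = (3·5² + 3)/(2·16) ≡ 10/15. 15⁻¹ ≡ 8 (mod 17), so λ ≡ 10·8 ≡ 12.
  x = λ² - 5 - 5 = 144 - 10 ≡ 15; y = λ·(5 - 15) - 16 ≡ 0. → (15, 0)
add Q: (15, 0) + (5, 16). λ = (16 - 0)/(5 - 15) ≡ 16/7 mod 17. 7⁻¹ ≡ 5 (mod 17) since 7·5 = 35 ≡ 1, so λ ≡ 12.
  x = λ² - 15 - 5 = 144 - 20 ≡ 5; y = λ·(15 - 5) - 0 ≡ 1. → (5, 1)
double: tangent at (5, 1): λ = (3·5² + 3)/(2·1) ≡ 10/2. 2⁻¹ ≡ 9 (mod 17), so λ ≡ 10·9 ≡ 5.
  x = λ² - 5 - 5 = 25 - 10 ≡ 15; y = λ·(5 - 15) - 1 ≡ 0. → (15, 0)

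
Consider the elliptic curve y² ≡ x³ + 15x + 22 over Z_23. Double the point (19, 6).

(14, 3)

tangent at (19, 6): λ = (3·19² + 15)/(2·6) ≡ 17/12. 12⁻¹ ≡ 2 (mod 23) since 12·2 = 24 ≡ 1, so λ ≡ 17·2 ≡ 11.
  x = λ² - 19 - 19 = 121 - 38 ≡ 14; y = λ·(19 - 14) - 6 ≡ 3. → (14, 3)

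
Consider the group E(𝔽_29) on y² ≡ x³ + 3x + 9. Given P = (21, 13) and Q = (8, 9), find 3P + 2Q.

(7, 24)

First 3P:
Repeated addition: build up to 3P.
2P: tangent at (21, 13): λ = (3·21² + 3)/(2·13) ≡ 21/26. 26⁻¹ ≡ 19 (mod 29), so λ ≡ 21·19 ≡ 22.
  x = λ² - 21 - 21 = 484 - 42 ≡ 7; y = λ·(21 - 7) - 13 ≡ 5. → (7, 5)
3P: (7, 5) + (21, 13). λ = (13 - 5)/(21 - 7) ≡ 8/14 mod 29. 14⁻¹ ≡ 27 (mod 29) since 14·27 = 378 ≡ 1, so λ ≡ 13.
  x = λ² - 7 - 21 = 169 - 28 ≡ 25; y = λ·(7 - 25) - 5 ≡ 22. → (25, 22)
3P = (25, 22).
Next 2Q:
Repeated addition: build up to 2Q.
2Q: tangent at (8, 9): λ = (3·8² + 3)/(2·9) ≡ 21/18. 18⁻¹ ≡ 21 (mod 29) since 18·21 = 378 ≡ 1, so λ ≡ 21·21 ≡ 6.
  x = λ² - 8 - 8 = 36 - 16 ≡ 20; y = λ·(8 - 20) - 9 ≡ 6. → (20, 6)
2Q = (20, 6).
Finally 3P + 2Q:
(25, 22) + (20, 6). λ = (6 - 22)/(20 - 25) ≡ 13/24 mod 29. 24⁻¹ ≡ 23 (mod 29) since 24·23 = 552 ≡ 1, so λ ≡ 9.
  x = λ² - 25 - 20 = 81 - 45 ≡ 7; y = λ·(25 - 7) - 22 ≡ 24. → (7, 24)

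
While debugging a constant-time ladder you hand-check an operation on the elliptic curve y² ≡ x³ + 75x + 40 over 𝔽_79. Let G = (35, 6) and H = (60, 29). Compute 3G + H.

(4, 3)

First 3G:
Repeated addition: build up to 3G.
2G: tangent at (35, 6): λ = (3·35² + 75)/(2·6) ≡ 37/12. 12⁻¹ ≡ 33 (mod 79) since 12·33 = 396 ≡ 1, so λ ≡ 37·33 ≡ 36.
  x = λ² - 35 - 35 = 1296 - 70 ≡ 41; y = λ·(35 - 41) - 6 ≡ 15. → (41, 15)
3G: (41, 15) + (35, 6). λ = (6 - 15)/(35 - 41) ≡ 70/73 mod 79. 73⁻¹ ≡ 13 (mod 79), so λ ≡ 41.
  x = λ² - 41 - 35 = 1681 - 76 ≡ 25; y = λ·(41 - 25) - 15 ≡ 9. → (25, 9)
3G = (25, 9).
Finally 3G + H:
(25, 9) + (60, 29). λ = (29 - 9)/(60 - 25) ≡ 20/35 mod 79. 35⁻¹ ≡ 70 (mod 79), so λ ≡ 57.
  x = λ² - 25 - 60 = 3249 - 85 ≡ 4; y = λ·(25 - 4) - 9 ≡ 3. → (4, 3)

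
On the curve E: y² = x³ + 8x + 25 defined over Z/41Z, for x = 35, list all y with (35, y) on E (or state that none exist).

x³ + 8x + 25 = 43180 ≡ 7 (mod 41).
7 is a non-residue mod 41; no y exists.

none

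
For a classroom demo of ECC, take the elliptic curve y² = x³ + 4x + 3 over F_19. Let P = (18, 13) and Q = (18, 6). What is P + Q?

The two points share x = 18 and their y-coordinates satisfy 13 + 6 ≡ 0 (mod 19), so they are inverses. Their sum is the point at infinity.

O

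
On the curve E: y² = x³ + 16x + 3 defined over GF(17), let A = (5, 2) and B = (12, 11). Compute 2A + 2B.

(14, 8)

First 2A:
Repeated addition: build up to 2A.
2A: tangent at (5, 2): λ = (3·5² + 16)/(2·2) ≡ 6/4. 4⁻¹ ≡ 13 (mod 17) since 4·13 = 52 ≡ 1, so λ ≡ 6·13 ≡ 10.
  x = λ² - 5 - 5 = 100 - 10 ≡ 5; y = λ·(5 - 5) - 2 ≡ 15. → (5, 15)
2A = (5, 15).
Next 2B:
Repeated addition: build up to 2B.
2B: tangent at (12, 11): λ = (3·12² + 16)/(2·11) ≡ 6/5. 5⁻¹ ≡ 7 (mod 17), so λ ≡ 6·7 ≡ 8.
  x = λ² - 12 - 12 = 64 - 24 ≡ 6; y = λ·(12 - 6) - 11 ≡ 3. → (6, 3)
2B = (6, 3).
Finally 2A + 2B:
(5, 15) + (6, 3). λ = (3 - 15)/(6 - 5) ≡ 5/1 mod 17. 1⁻¹ ≡ 1 (mod 17), so λ ≡ 5.
  x = λ² - 5 - 6 = 25 - 11 ≡ 14; y = λ·(5 - 14) - 15 ≡ 8. → (14, 8)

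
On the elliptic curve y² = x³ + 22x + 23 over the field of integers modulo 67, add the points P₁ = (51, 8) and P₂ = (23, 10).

(33, 29)

(51, 8) + (23, 10). λ = (10 - 8)/(23 - 51) ≡ 2/39 mod 67. 39⁻¹ ≡ 55 (mod 67), so λ ≡ 43.
  x = λ² - 51 - 23 = 1849 - 74 ≡ 33; y = λ·(51 - 33) - 8 ≡ 29. → (33, 29)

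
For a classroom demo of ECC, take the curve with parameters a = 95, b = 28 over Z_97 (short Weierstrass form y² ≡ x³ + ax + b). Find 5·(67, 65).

Write G = (67, 65).
Repeated addition: build up to 5G.
2G: tangent at (67, 65): λ = (3·67² + 95)/(2·65) ≡ 79/33. 33⁻¹ ≡ 50 (mod 97), so λ ≡ 79·50 ≡ 70.
  x = λ² - 67 - 67 = 4900 - 134 ≡ 13; y = λ·(67 - 13) - 65 ≡ 29. → (13, 29)
3G: (13, 29) + (67, 65). λ = (65 - 29)/(67 - 13) ≡ 36/54 mod 97. 54⁻¹ ≡ 9 (mod 97), so λ ≡ 33.
  x = λ² - 13 - 67 = 1089 - 80 ≡ 39; y = λ·(13 - 39) - 29 ≡ 83. → (39, 83)
4G: (39, 83) + (67, 65). λ = (65 - 83)/(67 - 39) ≡ 79/28 mod 97. 28⁻¹ ≡ 52 (mod 97), so λ ≡ 34.
  x = λ² - 39 - 67 = 1156 - 106 ≡ 80; y = λ·(39 - 80) - 83 ≡ 75. → (80, 75)
5G: (80, 75) + (67, 65). λ = (65 - 75)/(67 - 80) ≡ 87/84 mod 97. 84⁻¹ ≡ 82 (mod 97), so λ ≡ 53.
  x = λ² - 80 - 67 = 2809 - 147 ≡ 43; y = λ·(80 - 43) - 75 ≡ 43. → (43, 43)

(43, 43)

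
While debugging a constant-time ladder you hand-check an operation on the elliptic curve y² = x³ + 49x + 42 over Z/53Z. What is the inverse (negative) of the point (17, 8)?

(17, 45)

-(17, 8) = (17, -8 mod 53) = (17, 45).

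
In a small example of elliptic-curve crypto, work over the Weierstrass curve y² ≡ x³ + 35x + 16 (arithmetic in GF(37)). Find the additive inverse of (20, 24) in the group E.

-(20, 24) = (20, -24 mod 37) = (20, 13).

(20, 13)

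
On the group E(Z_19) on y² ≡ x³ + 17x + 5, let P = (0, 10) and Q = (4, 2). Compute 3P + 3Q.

(5, 14)

First 3P:
Repeated addition: build up to 3P.
2P: tangent at (0, 10): λ = (3·0² + 17)/(2·10) ≡ 17/1. 1⁻¹ ≡ 1 (mod 19), so λ ≡ 17·1 ≡ 17.
  x = λ² - 0 - 0 = 289 - 0 ≡ 4; y = λ·(0 - 4) - 10 ≡ 17. → (4, 17)
3P: (4, 17) + (0, 10). λ = (10 - 17)/(0 - 4) ≡ 12/15 mod 19. 15⁻¹ ≡ 14 (mod 19) since 15·14 = 210 ≡ 1, so λ ≡ 16.
  x = λ² - 4 - 0 = 256 - 4 ≡ 5; y = λ·(4 - 5) - 17 ≡ 5. → (5, 5)
3P = (5, 5).
Next 3Q:
Repeated addition: build up to 3Q.
2Q: tangent at (4, 2): λ = (3·4² + 17)/(2·2) ≡ 8/4. 4⁻¹ ≡ 5 (mod 19) since 4·5 = 20 ≡ 1, so λ ≡ 8·5 ≡ 2.
  x = λ² - 4 - 4 = 4 - 8 ≡ 15; y = λ·(4 - 15) - 2 ≡ 14. → (15, 14)
3Q: (15, 14) + (4, 2). λ = (2 - 14)/(4 - 15) ≡ 7/8 mod 19. 8⁻¹ ≡ 12 (mod 19) since 8·12 = 96 ≡ 1, so λ ≡ 8.
  x = λ² - 15 - 4 = 64 - 19 ≡ 7; y = λ·(15 - 7) - 14 ≡ 12. → (7, 12)
3Q = (7, 12).
Finally 3P + 3Q:
(5, 5) + (7, 12). λ = (12 - 5)/(7 - 5) ≡ 7/2 mod 19. 2⁻¹ ≡ 10 (mod 19) since 2·10 = 20 ≡ 1, so λ ≡ 13.
  x = λ² - 5 - 7 = 169 - 12 ≡ 5; y = λ·(5 - 5) - 5 ≡ 14. → (5, 14)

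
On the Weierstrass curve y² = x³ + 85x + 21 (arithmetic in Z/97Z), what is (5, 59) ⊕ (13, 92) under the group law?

(5, 59) + (13, 92). λ = (92 - 59)/(13 - 5) ≡ 33/8 mod 97. 8⁻¹ ≡ 85 (mod 97) since 8·85 = 680 ≡ 1, so λ ≡ 89.
  x = λ² - 5 - 13 = 7921 - 18 ≡ 46; y = λ·(5 - 46) - 59 ≡ 75. → (46, 75)

(46, 75)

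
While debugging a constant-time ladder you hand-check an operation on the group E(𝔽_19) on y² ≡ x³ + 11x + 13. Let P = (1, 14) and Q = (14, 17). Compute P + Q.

(1, 14) + (14, 17). λ = (17 - 14)/(14 - 1) ≡ 3/13 mod 19. 13⁻¹ ≡ 3 (mod 19) since 13·3 = 39 ≡ 1, so λ ≡ 9.
  x = λ² - 1 - 14 = 81 - 15 ≡ 9; y = λ·(1 - 9) - 14 ≡ 9. → (9, 9)

(9, 9)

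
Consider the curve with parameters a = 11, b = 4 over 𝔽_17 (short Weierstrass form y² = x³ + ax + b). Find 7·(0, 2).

(3, 9)

Write G = (0, 2).
Double-and-add on 7 = (111)₂. Start with G = (0, 2) for the leading 1-bit.
double: tangent at (0, 2): λ = (3·0² + 11)/(2·2) ≡ 11/4. 4⁻¹ ≡ 13 (mod 17), so λ ≡ 11·13 ≡ 7.
  x = λ² - 0 - 0 = 49 - 0 ≡ 15; y = λ·(0 - 15) - 2 ≡ 12. → (15, 12)
add G: (15, 12) + (0, 2). λ = (2 - 12)/(0 - 15) ≡ 7/2 mod 17. 2⁻¹ ≡ 9 (mod 17), so λ ≡ 12.
  x = λ² - 15 - 0 = 144 - 15 ≡ 10; y = λ·(15 - 10) - 12 ≡ 14. → (10, 14)
double: tangent at (10, 14): λ = (3·10² + 11)/(2·14) ≡ 5/11. 11⁻¹ ≡ 14 (mod 17), so λ ≡ 5·14 ≡ 2.
  x = λ² - 10 - 10 = 4 - 20 ≡ 1; y = λ·(10 - 1) - 14 ≡ 4. → (1, 4)
add G: (1, 4) + (0, 2). λ = (2 - 4)/(0 - 1) ≡ 15/16 mod 17. 16⁻¹ ≡ 16 (mod 17), so λ ≡ 2.
  x = λ² - 1 - 0 = 4 - 1 ≡ 3; y = λ·(1 - 3) - 4 ≡ 9. → (3, 9)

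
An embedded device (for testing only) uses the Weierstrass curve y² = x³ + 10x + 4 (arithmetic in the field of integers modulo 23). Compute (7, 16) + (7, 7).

The two points share x = 7 and their y-coordinates satisfy 16 + 7 ≡ 0 (mod 23), so they are inverses. Their sum is O.

O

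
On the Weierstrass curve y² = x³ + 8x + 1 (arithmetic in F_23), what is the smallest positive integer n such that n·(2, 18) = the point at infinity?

2P: tangent at (2, 18): λ = (3·2² + 8)/(2·18) ≡ 20/13. 13⁻¹ ≡ 16 (mod 23), so λ ≡ 20·16 ≡ 21.
  x = λ² - 2 - 2 = 441 - 4 ≡ 0; y = λ·(2 - 0) - 18 ≡ 1. → (0, 1)
3P: (0, 1) + (2, 18). λ = (18 - 1)/(2 - 0) ≡ 17/2 mod 23. 2⁻¹ ≡ 12 (mod 23) since 2·12 = 24 ≡ 1, so λ ≡ 20.
  x = λ² - 0 - 2 = 400 - 2 ≡ 7; y = λ·(0 - 7) - 1 ≡ 20. → (7, 20)
4P: (7, 20) + (2, 18). λ = (18 - 20)/(2 - 7) ≡ 21/18 mod 23. 18⁻¹ ≡ 9 (mod 23), so λ ≡ 5.
  x = λ² - 7 - 2 = 25 - 9 ≡ 16; y = λ·(7 - 16) - 20 ≡ 4. → (16, 4)
5P: (16, 4) + (2, 18). λ = (18 - 4)/(2 - 16) ≡ 14/9 mod 23. 9⁻¹ ≡ 18 (mod 23), so λ ≡ 22.
  x = λ² - 16 - 2 = 484 - 18 ≡ 6; y = λ·(16 - 6) - 4 ≡ 9. → (6, 9)
6P: (6, 9) + (2, 18). λ = (18 - 9)/(2 - 6) ≡ 9/19 mod 23. 19⁻¹ ≡ 17 (mod 23), so λ ≡ 15.
  x = λ² - 6 - 2 = 225 - 8 ≡ 10; y = λ·(6 - 10) - 9 ≡ 0. → (10, 0)
7P: (10, 0) + (2, 18). λ = (18 - 0)/(2 - 10) ≡ 18/15 mod 23. 15⁻¹ ≡ 20 (mod 23) since 15·20 = 300 ≡ 1, so λ ≡ 15.
  x = λ² - 10 - 2 = 225 - 12 ≡ 6; y = λ·(10 - 6) - 0 ≡ 14. → (6, 14)
8P: (6, 14) + (2, 18). λ = (18 - 14)/(2 - 6) ≡ 4/19 mod 23. 19⁻¹ ≡ 17 (mod 23), so λ ≡ 22.
  x = λ² - 6 - 2 = 484 - 8 ≡ 16; y = λ·(6 - 16) - 14 ≡ 19. → (16, 19)
9P: (16, 19) + (2, 18). λ = (18 - 19)/(2 - 16) ≡ 22/9 mod 23. 9⁻¹ ≡ 18 (mod 23) since 9·18 = 162 ≡ 1, so λ ≡ 5.
  x = λ² - 16 - 2 = 25 - 18 ≡ 7; y = λ·(16 - 7) - 19 ≡ 3. → (7, 3)
10P: (7, 3) + (2, 18). λ = (18 - 3)/(2 - 7) ≡ 15/18 mod 23. 18⁻¹ ≡ 9 (mod 23) since 18·9 = 162 ≡ 1, so λ ≡ 20.
  x = λ² - 7 - 2 = 400 - 9 ≡ 0; y = λ·(7 - 0) - 3 ≡ 22. → (0, 22)
11P: (0, 22) + (2, 18). λ = (18 - 22)/(2 - 0) ≡ 19/2 mod 23. 2⁻¹ ≡ 12 (mod 23), so λ ≡ 21.
  x = λ² - 0 - 2 = 441 - 2 ≡ 2; y = λ·(0 - 2) - 22 ≡ 5. → (2, 5)
12P: (2, 5) + (2, 18): same x and y₁ ≡ -y₂, so the sum is the point at infinity.
12P = the point at infinity, so the order is 12.

12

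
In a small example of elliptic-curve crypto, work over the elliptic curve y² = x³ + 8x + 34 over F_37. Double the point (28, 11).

tangent at (28, 11): λ = (3·28² + 8)/(2·11) ≡ 29/22. 22⁻¹ ≡ 32 (mod 37), so λ ≡ 29·32 ≡ 3.
  x = λ² - 28 - 28 = 9 - 56 ≡ 27; y = λ·(28 - 27) - 11 ≡ 29. → (27, 29)

(27, 29)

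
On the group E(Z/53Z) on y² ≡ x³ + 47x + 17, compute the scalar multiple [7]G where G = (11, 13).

Double-and-add on 7 = (111)₂. Start with G = (11, 13) for the leading 1-bit.
double: tangent at (11, 13): λ = (3·11² + 47)/(2·13) ≡ 39/26. 26⁻¹ ≡ 51 (mod 53), so λ ≡ 39·51 ≡ 28.
  x = λ² - 11 - 11 = 784 - 22 ≡ 20; y = λ·(11 - 20) - 13 ≡ 0. → (20, 0)
add G: (20, 0) + (11, 13). λ = (13 - 0)/(11 - 20) ≡ 13/44 mod 53. 44⁻¹ ≡ 47 (mod 53), so λ ≡ 28.
  x = λ² - 20 - 11 = 784 - 31 ≡ 11; y = λ·(20 - 11) - 0 ≡ 40. → (11, 40)
double: tangent at (11, 40): λ = (3·11² + 47)/(2·40) ≡ 39/27. 27⁻¹ ≡ 2 (mod 53) since 27·2 = 54 ≡ 1, so λ ≡ 39·2 ≡ 25.
  x = λ² - 11 - 11 = 625 - 22 ≡ 20; y = λ·(11 - 20) - 40 ≡ 0. → (20, 0)
add G: (20, 0) + (11, 13). λ = (13 - 0)/(11 - 20) ≡ 13/44 mod 53. 44⁻¹ ≡ 47 (mod 53), so λ ≡ 28.
  x = λ² - 20 - 11 = 784 - 31 ≡ 11; y = λ·(20 - 11) - 0 ≡ 40. → (11, 40)

(11, 40)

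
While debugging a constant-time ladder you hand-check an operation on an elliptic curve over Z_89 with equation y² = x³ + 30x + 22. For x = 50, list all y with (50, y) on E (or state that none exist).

26, 63

x³ + 30x + 22 = 126522 ≡ 53 (mod 89).
Square roots of 53 mod 89: 26 and 63 (since 26² = 676 ≡ 53).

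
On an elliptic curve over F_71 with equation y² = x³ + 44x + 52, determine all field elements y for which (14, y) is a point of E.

x³ + 44x + 52 = 3412 ≡ 4 (mod 71).
Square roots of 4 mod 71: 2 and 69 (since 2² = 4 ≡ 4).

2, 69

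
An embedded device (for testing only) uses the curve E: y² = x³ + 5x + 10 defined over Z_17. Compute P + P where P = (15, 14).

(4, 3)

tangent at (15, 14): λ = (3·15² + 5)/(2·14) ≡ 0/11. 11⁻¹ ≡ 14 (mod 17), so λ ≡ 0·14 ≡ 0.
  x = λ² - 15 - 15 = 0 - 30 ≡ 4; y = λ·(15 - 4) - 14 ≡ 3. → (4, 3)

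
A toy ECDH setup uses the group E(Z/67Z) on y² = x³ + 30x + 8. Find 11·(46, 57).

Write G = (46, 57).
Double-and-add on 11 = (1011)₂. Start with G = (46, 57) for the leading 1-bit.
double: tangent at (46, 57): λ = (3·46² + 30)/(2·57) ≡ 13/47. 47⁻¹ ≡ 10 (mod 67), so λ ≡ 13·10 ≡ 63.
  x = λ² - 46 - 46 = 3969 - 92 ≡ 58; y = λ·(46 - 58) - 57 ≡ 58. → (58, 58)
double: tangent at (58, 58): λ = (3·58² + 30)/(2·58) ≡ 5/49. 49⁻¹ ≡ 26 (mod 67) since 49·26 = 1274 ≡ 1, so λ ≡ 5·26 ≡ 63.
  x = λ² - 58 - 58 = 3969 - 116 ≡ 34; y = λ·(58 - 34) - 58 ≡ 47. → (34, 47)
add G: (34, 47) + (46, 57). λ = (57 - 47)/(46 - 34) ≡ 10/12 mod 67. 12⁻¹ ≡ 28 (mod 67), so λ ≡ 12.
  x = λ² - 34 - 46 = 144 - 80 ≡ 64; y = λ·(34 - 64) - 47 ≡ 62. → (64, 62)
double: tangent at (64, 62): λ = (3·64² + 30)/(2·62) ≡ 57/57. 57⁻¹ ≡ 20 (mod 67) since 57·20 = 1140 ≡ 1, so λ ≡ 57·20 ≡ 1.
  x = λ² - 64 - 64 = 1 - 128 ≡ 7; y = λ·(64 - 7) - 62 ≡ 62. → (7, 62)
add G: (7, 62) + (46, 57). λ = (57 - 62)/(46 - 7) ≡ 62/39 mod 67. 39⁻¹ ≡ 55 (mod 67) since 39·55 = 2145 ≡ 1, so λ ≡ 60.
  x = λ² - 7 - 46 = 3600 - 53 ≡ 63; y = λ·(7 - 63) - 62 ≡ 62. → (63, 62)

(63, 62)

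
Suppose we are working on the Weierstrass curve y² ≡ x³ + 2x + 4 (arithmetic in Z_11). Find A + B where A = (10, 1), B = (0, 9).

(10, 10)

(10, 1) + (0, 9). λ = (9 - 1)/(0 - 10) ≡ 8/1 mod 11. 1⁻¹ ≡ 1 (mod 11), so λ ≡ 8.
  x = λ² - 10 - 0 = 64 - 10 ≡ 10; y = λ·(10 - 10) - 1 ≡ 10. → (10, 10)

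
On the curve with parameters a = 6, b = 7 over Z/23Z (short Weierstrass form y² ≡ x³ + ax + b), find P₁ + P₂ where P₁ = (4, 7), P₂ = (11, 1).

(4, 7) + (11, 1). λ = (1 - 7)/(11 - 4) ≡ 17/7 mod 23. 7⁻¹ ≡ 10 (mod 23), so λ ≡ 9.
  x = λ² - 4 - 11 = 81 - 15 ≡ 20; y = λ·(4 - 20) - 7 ≡ 10. → (20, 10)

(20, 10)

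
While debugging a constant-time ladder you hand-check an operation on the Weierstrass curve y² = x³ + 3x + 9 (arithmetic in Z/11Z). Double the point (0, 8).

tangent at (0, 8): λ = (3·0² + 3)/(2·8) ≡ 3/5. 5⁻¹ ≡ 9 (mod 11), so λ ≡ 3·9 ≡ 5.
  x = λ² - 0 - 0 = 25 - 0 ≡ 3; y = λ·(0 - 3) - 8 ≡ 10. → (3, 10)

(3, 10)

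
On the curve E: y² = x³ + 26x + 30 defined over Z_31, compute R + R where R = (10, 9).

tangent at (10, 9): λ = (3·10² + 26)/(2·9) ≡ 16/18. 18⁻¹ ≡ 19 (mod 31) since 18·19 = 342 ≡ 1, so λ ≡ 16·19 ≡ 25.
  x = λ² - 10 - 10 = 625 - 20 ≡ 16; y = λ·(10 - 16) - 9 ≡ 27. → (16, 27)

(16, 27)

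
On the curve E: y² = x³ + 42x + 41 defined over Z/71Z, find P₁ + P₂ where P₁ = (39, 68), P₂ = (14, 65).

(39, 68) + (14, 65). λ = (65 - 68)/(14 - 39) ≡ 68/46 mod 71. 46⁻¹ ≡ 17 (mod 71), so λ ≡ 20.
  x = λ² - 39 - 14 = 400 - 53 ≡ 63; y = λ·(39 - 63) - 68 ≡ 20. → (63, 20)

(63, 20)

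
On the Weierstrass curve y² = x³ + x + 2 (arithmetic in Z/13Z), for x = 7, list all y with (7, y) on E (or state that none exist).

1, 12

x³ + 1x + 2 = 352 ≡ 1 (mod 13).
Square roots of 1 mod 13: 1 and 12 (since 1² = 1 ≡ 1).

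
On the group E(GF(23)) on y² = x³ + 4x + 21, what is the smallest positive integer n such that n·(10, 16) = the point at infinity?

9

2P: tangent at (10, 16): λ = (3·10² + 4)/(2·16) ≡ 5/9. 9⁻¹ ≡ 18 (mod 23) since 9·18 = 162 ≡ 1, so λ ≡ 5·18 ≡ 21.
  x = λ² - 10 - 10 = 441 - 20 ≡ 7; y = λ·(10 - 7) - 16 ≡ 1. → (7, 1)
3P: (7, 1) + (10, 16). λ = (16 - 1)/(10 - 7) ≡ 15/3 mod 23. 3⁻¹ ≡ 8 (mod 23) since 3·8 = 24 ≡ 1, so λ ≡ 5.
  x = λ² - 7 - 10 = 25 - 17 ≡ 8; y = λ·(7 - 8) - 1 ≡ 17. → (8, 17)
4P: (8, 17) + (10, 16). λ = (16 - 17)/(10 - 8) ≡ 22/2 mod 23. 2⁻¹ ≡ 12 (mod 23), so λ ≡ 11.
  x = λ² - 8 - 10 = 121 - 18 ≡ 11; y = λ·(8 - 11) - 17 ≡ 19. → (11, 19)
5P: (11, 19) + (10, 16). λ = (16 - 19)/(10 - 11) ≡ 20/22 mod 23. 22⁻¹ ≡ 22 (mod 23), so λ ≡ 3.
  x = λ² - 11 - 10 = 9 - 21 ≡ 11; y = λ·(11 - 11) - 19 ≡ 4. → (11, 4)
6P: (11, 4) + (10, 16). λ = (16 - 4)/(10 - 11) ≡ 12/22 mod 23. 22⁻¹ ≡ 22 (mod 23), so λ ≡ 11.
  x = λ² - 11 - 10 = 121 - 21 ≡ 8; y = λ·(11 - 8) - 4 ≡ 6. → (8, 6)
7P: (8, 6) + (10, 16). λ = (16 - 6)/(10 - 8) ≡ 10/2 mod 23. 2⁻¹ ≡ 12 (mod 23) since 2·12 = 24 ≡ 1, so λ ≡ 5.
  x = λ² - 8 - 10 = 25 - 18 ≡ 7; y = λ·(8 - 7) - 6 ≡ 22. → (7, 22)
8P: (7, 22) + (10, 16). λ = (16 - 22)/(10 - 7) ≡ 17/3 mod 23. 3⁻¹ ≡ 8 (mod 23), so λ ≡ 21.
  x = λ² - 7 - 10 = 441 - 17 ≡ 10; y = λ·(7 - 10) - 22 ≡ 7. → (10, 7)
9P: (10, 7) + (10, 16): same x and y₁ ≡ -y₂, so the sum is the point at infinity.
9P = the point at infinity, so the order is 9.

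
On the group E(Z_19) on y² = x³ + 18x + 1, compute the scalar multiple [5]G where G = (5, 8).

(0, 1)

Double-and-add on 5 = (101)₂. Start with G = (5, 8) for the leading 1-bit.
double: tangent at (5, 8): λ = (3·5² + 18)/(2·8) ≡ 17/16. 16⁻¹ ≡ 6 (mod 19) since 16·6 = 96 ≡ 1, so λ ≡ 17·6 ≡ 7.
  x = λ² - 5 - 5 = 49 - 10 ≡ 1; y = λ·(5 - 1) - 8 ≡ 1. → (1, 1)
double: tangent at (1, 1): λ = (3·1² + 18)/(2·1) ≡ 2/2. 2⁻¹ ≡ 10 (mod 19), so λ ≡ 2·10 ≡ 1.
  x = λ² - 1 - 1 = 1 - 2 ≡ 18; y = λ·(1 - 18) - 1 ≡ 1. → (18, 1)
add G: (18, 1) + (5, 8). λ = (8 - 1)/(5 - 18) ≡ 7/6 mod 19. 6⁻¹ ≡ 16 (mod 19), so λ ≡ 17.
  x = λ² - 18 - 5 = 289 - 23 ≡ 0; y = λ·(18 - 0) - 1 ≡ 1. → (0, 1)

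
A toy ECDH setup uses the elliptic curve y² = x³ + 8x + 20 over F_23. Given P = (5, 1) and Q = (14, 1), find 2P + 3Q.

First 2P:
Repeated addition: build up to 2P.
2P: tangent at (5, 1): λ = (3·5² + 8)/(2·1) ≡ 14/2. 2⁻¹ ≡ 12 (mod 23), so λ ≡ 14·12 ≡ 7.
  x = λ² - 5 - 5 = 49 - 10 ≡ 16; y = λ·(5 - 16) - 1 ≡ 14. → (16, 14)
2P = (16, 14).
Next 3Q:
Repeated addition: build up to 3Q.
2Q: tangent at (14, 1): λ = (3·14² + 8)/(2·1) ≡ 21/2. 2⁻¹ ≡ 12 (mod 23) since 2·12 = 24 ≡ 1, so λ ≡ 21·12 ≡ 22.
  x = λ² - 14 - 14 = 484 - 28 ≡ 19; y = λ·(14 - 19) - 1 ≡ 4. → (19, 4)
3Q: (19, 4) + (14, 1). λ = (1 - 4)/(14 - 19) ≡ 20/18 mod 23. 18⁻¹ ≡ 9 (mod 23), so λ ≡ 19.
  x = λ² - 19 - 14 = 361 - 33 ≡ 6; y = λ·(19 - 6) - 4 ≡ 13. → (6, 13)
3Q = (6, 13).
Finally 2P + 3Q:
(16, 14) + (6, 13). λ = (13 - 14)/(6 - 16) ≡ 22/13 mod 23. 13⁻¹ ≡ 16 (mod 23) since 13·16 = 208 ≡ 1, so λ ≡ 7.
  x = λ² - 16 - 6 = 49 - 22 ≡ 4; y = λ·(16 - 4) - 14 ≡ 1. → (4, 1)

(4, 1)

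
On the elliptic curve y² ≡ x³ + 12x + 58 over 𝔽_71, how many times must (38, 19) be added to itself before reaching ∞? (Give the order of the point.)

11

2P: tangent at (38, 19): λ = (3·38² + 12)/(2·19) ≡ 13/38. 38⁻¹ ≡ 43 (mod 71) since 38·43 = 1634 ≡ 1, so λ ≡ 13·43 ≡ 62.
  x = λ² - 38 - 38 = 3844 - 76 ≡ 5; y = λ·(38 - 5) - 19 ≡ 39. → (5, 39)
3P: (5, 39) + (38, 19). λ = (19 - 39)/(38 - 5) ≡ 51/33 mod 71. 33⁻¹ ≡ 28 (mod 71), so λ ≡ 8.
  x = λ² - 5 - 38 = 64 - 43 ≡ 21; y = λ·(5 - 21) - 39 ≡ 46. → (21, 46)
4P: (21, 46) + (38, 19). λ = (19 - 46)/(38 - 21) ≡ 44/17 mod 71. 17⁻¹ ≡ 46 (mod 71), so λ ≡ 36.
  x = λ² - 21 - 38 = 1296 - 59 ≡ 30; y = λ·(21 - 30) - 46 ≡ 56. → (30, 56)
5P: (30, 56) + (38, 19). λ = (19 - 56)/(38 - 30) ≡ 34/8 mod 71. 8⁻¹ ≡ 9 (mod 71), so λ ≡ 22.
  x = λ² - 30 - 38 = 484 - 68 ≡ 61; y = λ·(30 - 61) - 56 ≡ 43. → (61, 43)
6P: (61, 43) + (38, 19). λ = (19 - 43)/(38 - 61) ≡ 47/48 mod 71. 48⁻¹ ≡ 37 (mod 71), so λ ≡ 35.
  x = λ² - 61 - 38 = 1225 - 99 ≡ 61; y = λ·(61 - 61) - 43 ≡ 28. → (61, 28)
7P: (61, 28) + (38, 19). λ = (19 - 28)/(38 - 61) ≡ 62/48 mod 71. 48⁻¹ ≡ 37 (mod 71) since 48·37 = 1776 ≡ 1, so λ ≡ 22.
  x = λ² - 61 - 38 = 484 - 99 ≡ 30; y = λ·(61 - 30) - 28 ≡ 15. → (30, 15)
8P: (30, 15) + (38, 19). λ = (19 - 15)/(38 - 30) ≡ 4/8 mod 71. 8⁻¹ ≡ 9 (mod 71) since 8·9 = 72 ≡ 1, so λ ≡ 36.
  x = λ² - 30 - 38 = 1296 - 68 ≡ 21; y = λ·(30 - 21) - 15 ≡ 25. → (21, 25)
9P: (21, 25) + (38, 19). λ = (19 - 25)/(38 - 21) ≡ 65/17 mod 71. 17⁻¹ ≡ 46 (mod 71) since 17·46 = 782 ≡ 1, so λ ≡ 8.
  x = λ² - 21 - 38 = 64 - 59 ≡ 5; y = λ·(21 - 5) - 25 ≡ 32. → (5, 32)
10P: (5, 32) + (38, 19). λ = (19 - 32)/(38 - 5) ≡ 58/33 mod 71. 33⁻¹ ≡ 28 (mod 71), so λ ≡ 62.
  x = λ² - 5 - 38 = 3844 - 43 ≡ 38; y = λ·(5 - 38) - 32 ≡ 52. → (38, 52)
11P: (38, 52) + (38, 19): same x and y₁ ≡ -y₂, so the sum is ∞.
11P = ∞, so the order is 11.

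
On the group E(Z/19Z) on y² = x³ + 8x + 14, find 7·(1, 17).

Write G = (1, 17).
Repeated addition: build up to 7G.
2G: tangent at (1, 17): λ = (3·1² + 8)/(2·17) ≡ 11/15. 15⁻¹ ≡ 14 (mod 19) since 15·14 = 210 ≡ 1, so λ ≡ 11·14 ≡ 2.
  x = λ² - 1 - 1 = 4 - 2 ≡ 2; y = λ·(1 - 2) - 17 ≡ 0. → (2, 0)
3G: (2, 0) + (1, 17). λ = (17 - 0)/(1 - 2) ≡ 17/18 mod 19. 18⁻¹ ≡ 18 (mod 19), so λ ≡ 2.
  x = λ² - 2 - 1 = 4 - 3 ≡ 1; y = λ·(2 - 1) - 0 ≡ 2. → (1, 2)
4G: (1, 2) + (1, 17): same x and y₁ ≡ -y₂, so the sum is ∞.
5G: ∞ + (1, 17) = (1, 17) (identity).
6G: tangent at (1, 17): λ = (3·1² + 8)/(2·17) ≡ 11/15. 15⁻¹ ≡ 14 (mod 19), so λ ≡ 11·14 ≡ 2.
  x = λ² - 1 - 1 = 4 - 2 ≡ 2; y = λ·(1 - 2) - 17 ≡ 0. → (2, 0)
7G: (2, 0) + (1, 17). λ = (17 - 0)/(1 - 2) ≡ 17/18 mod 19. 18⁻¹ ≡ 18 (mod 19) since 18·18 = 324 ≡ 1, so λ ≡ 2.
  x = λ² - 2 - 1 = 4 - 3 ≡ 1; y = λ·(2 - 1) - 0 ≡ 2. → (1, 2)

(1, 2)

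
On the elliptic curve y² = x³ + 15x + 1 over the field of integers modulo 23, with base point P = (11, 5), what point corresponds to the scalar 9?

(12, 0)

Double-and-add on 9 = (1001)₂. Start with P = (11, 5) for the leading 1-bit.
double: tangent at (11, 5): λ = (3·11² + 15)/(2·5) ≡ 10/10. 10⁻¹ ≡ 7 (mod 23), so λ ≡ 10·7 ≡ 1.
  x = λ² - 11 - 11 = 1 - 22 ≡ 2; y = λ·(11 - 2) - 5 ≡ 4. → (2, 4)
double: tangent at (2, 4): λ = (3·2² + 15)/(2·4) ≡ 4/8. 8⁻¹ ≡ 3 (mod 23) since 8·3 = 24 ≡ 1, so λ ≡ 4·3 ≡ 12.
  x = λ² - 2 - 2 = 144 - 4 ≡ 2; y = λ·(2 - 2) - 4 ≡ 19. → (2, 19)
double: tangent at (2, 19): λ = (3·2² + 15)/(2·19) ≡ 4/15. 15⁻¹ ≡ 20 (mod 23), so λ ≡ 4·20 ≡ 11.
  x = λ² - 2 - 2 = 121 - 4 ≡ 2; y = λ·(2 - 2) - 19 ≡ 4. → (2, 4)
add P: (2, 4) + (11, 5). λ = (5 - 4)/(11 - 2) ≡ 1/9 mod 23. 9⁻¹ ≡ 18 (mod 23), so λ ≡ 18.
  x = λ² - 2 - 11 = 324 - 13 ≡ 12; y = λ·(2 - 12) - 4 ≡ 0. → (12, 0)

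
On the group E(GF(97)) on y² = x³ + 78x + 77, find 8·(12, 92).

(50, 89)

Write G = (12, 92).
Repeated addition: build up to 8G.
2G: tangent at (12, 92): λ = (3·12² + 78)/(2·92) ≡ 25/87. 87⁻¹ ≡ 29 (mod 97) since 87·29 = 2523 ≡ 1, so λ ≡ 25·29 ≡ 46.
  x = λ² - 12 - 12 = 2116 - 24 ≡ 55; y = λ·(12 - 55) - 92 ≡ 64. → (55, 64)
3G: (55, 64) + (12, 92). λ = (92 - 64)/(12 - 55) ≡ 28/54 mod 97. 54⁻¹ ≡ 9 (mod 97), so λ ≡ 58.
  x = λ² - 55 - 12 = 3364 - 67 ≡ 96; y = λ·(55 - 96) - 64 ≡ 80. → (96, 80)
4G: (96, 80) + (12, 92). λ = (92 - 80)/(12 - 96) ≡ 12/13 mod 97. 13⁻¹ ≡ 15 (mod 97) since 13·15 = 195 ≡ 1, so λ ≡ 83.
  x = λ² - 96 - 12 = 6889 - 108 ≡ 88; y = λ·(96 - 88) - 80 ≡ 2. → (88, 2)
5G: (88, 2) + (12, 92). λ = (92 - 2)/(12 - 88) ≡ 90/21 mod 97. 21⁻¹ ≡ 37 (mod 97), so λ ≡ 32.
  x = λ² - 88 - 12 = 1024 - 100 ≡ 51; y = λ·(88 - 51) - 2 ≡ 18. → (51, 18)
6G: (51, 18) + (12, 92). λ = (92 - 18)/(12 - 51) ≡ 74/58 mod 97. 58⁻¹ ≡ 92 (mod 97), so λ ≡ 18.
  x = λ² - 51 - 12 = 324 - 63 ≡ 67; y = λ·(51 - 67) - 18 ≡ 82. → (67, 82)
7G: (67, 82) + (12, 92). λ = (92 - 82)/(12 - 67) ≡ 10/42 mod 97. 42⁻¹ ≡ 67 (mod 97), so λ ≡ 88.
  x = λ² - 67 - 12 = 7744 - 79 ≡ 2; y = λ·(67 - 2) - 82 ≡ 12. → (2, 12)
8G: (2, 12) + (12, 92). λ = (92 - 12)/(12 - 2) ≡ 80/10 mod 97. 10⁻¹ ≡ 68 (mod 97), so λ ≡ 8.
  x = λ² - 2 - 12 = 64 - 14 ≡ 50; y = λ·(2 - 50) - 12 ≡ 89. → (50, 89)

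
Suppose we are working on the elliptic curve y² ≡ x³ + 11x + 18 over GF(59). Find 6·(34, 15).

Write G = (34, 15).
Double-and-add on 6 = (110)₂. Start with G = (34, 15) for the leading 1-bit.
double: tangent at (34, 15): λ = (3·34² + 11)/(2·15) ≡ 57/30. 30⁻¹ ≡ 2 (mod 59) since 30·2 = 60 ≡ 1, so λ ≡ 57·2 ≡ 55.
  x = λ² - 34 - 34 = 3025 - 68 ≡ 7; y = λ·(34 - 7) - 15 ≡ 54. → (7, 54)
add G: (7, 54) + (34, 15). λ = (15 - 54)/(34 - 7) ≡ 20/27 mod 59. 27⁻¹ ≡ 35 (mod 59) since 27·35 = 945 ≡ 1, so λ ≡ 51.
  x = λ² - 7 - 34 = 2601 - 41 ≡ 23; y = λ·(7 - 23) - 54 ≡ 15. → (23, 15)
double: tangent at (23, 15): λ = (3·23² + 11)/(2·15) ≡ 5/30. 30⁻¹ ≡ 2 (mod 59) since 30·2 = 60 ≡ 1, so λ ≡ 5·2 ≡ 10.
  x = λ² - 23 - 23 = 100 - 46 ≡ 54; y = λ·(23 - 54) - 15 ≡ 29. → (54, 29)

(54, 29)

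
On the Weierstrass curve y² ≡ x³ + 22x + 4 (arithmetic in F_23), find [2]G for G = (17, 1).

tangent at (17, 1): λ = (3·17² + 22)/(2·1) ≡ 15/2. 2⁻¹ ≡ 12 (mod 23), so λ ≡ 15·12 ≡ 19.
  x = λ² - 17 - 17 = 361 - 34 ≡ 5; y = λ·(17 - 5) - 1 ≡ 20. → (5, 20)

(5, 20)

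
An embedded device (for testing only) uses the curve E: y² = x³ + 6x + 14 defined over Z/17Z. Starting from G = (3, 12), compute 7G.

(3, 5)

Repeated addition: build up to 7G.
2G: tangent at (3, 12): λ = (3·3² + 6)/(2·12) ≡ 16/7. 7⁻¹ ≡ 5 (mod 17) since 7·5 = 35 ≡ 1, so λ ≡ 16·5 ≡ 12.
  x = λ² - 3 - 3 = 144 - 6 ≡ 2; y = λ·(3 - 2) - 12 ≡ 0. → (2, 0)
3G: (2, 0) + (3, 12). λ = (12 - 0)/(3 - 2) ≡ 12/1 mod 17. 1⁻¹ ≡ 1 (mod 17), so λ ≡ 12.
  x = λ² - 2 - 3 = 144 - 5 ≡ 3; y = λ·(2 - 3) - 0 ≡ 5. → (3, 5)
4G: (3, 5) + (3, 12): same x and y₁ ≡ -y₂, so the sum is ∞.
5G: ∞ + (3, 12) = (3, 12) (identity).
6G: tangent at (3, 12): λ = (3·3² + 6)/(2·12) ≡ 16/7. 7⁻¹ ≡ 5 (mod 17), so λ ≡ 16·5 ≡ 12.
  x = λ² - 3 - 3 = 144 - 6 ≡ 2; y = λ·(3 - 2) - 12 ≡ 0. → (2, 0)
7G: (2, 0) + (3, 12). λ = (12 - 0)/(3 - 2) ≡ 12/1 mod 17. 1⁻¹ ≡ 1 (mod 17), so λ ≡ 12.
  x = λ² - 2 - 3 = 144 - 5 ≡ 3; y = λ·(2 - 3) - 0 ≡ 5. → (3, 5)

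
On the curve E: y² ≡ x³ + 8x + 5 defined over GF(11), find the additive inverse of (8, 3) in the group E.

-(8, 3) = (8, -3 mod 11) = (8, 8).

(8, 8)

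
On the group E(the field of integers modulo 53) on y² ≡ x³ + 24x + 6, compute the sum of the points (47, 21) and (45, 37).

(25, 15)

(47, 21) + (45, 37). λ = (37 - 21)/(45 - 47) ≡ 16/51 mod 53. 51⁻¹ ≡ 26 (mod 53), so λ ≡ 45.
  x = λ² - 47 - 45 = 2025 - 92 ≡ 25; y = λ·(47 - 25) - 21 ≡ 15. → (25, 15)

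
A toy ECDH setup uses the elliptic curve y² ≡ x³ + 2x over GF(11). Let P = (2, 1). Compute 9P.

(0, 0)

Double-and-add on 9 = (1001)₂. Start with P = (2, 1) for the leading 1-bit.
double: tangent at (2, 1): λ = (3·2² + 2)/(2·1) ≡ 3/2. 2⁻¹ ≡ 6 (mod 11), so λ ≡ 3·6 ≡ 7.
  x = λ² - 2 - 2 = 49 - 4 ≡ 1; y = λ·(2 - 1) - 1 ≡ 6. → (1, 6)
double: tangent at (1, 6): λ = (3·1² + 2)/(2·6) ≡ 5/1. 1⁻¹ ≡ 1 (mod 11), so λ ≡ 5·1 ≡ 5.
  x = λ² - 1 - 1 = 25 - 2 ≡ 1; y = λ·(1 - 1) - 6 ≡ 5. → (1, 5)
double: tangent at (1, 5): λ = (3·1² + 2)/(2·5) ≡ 5/10. 10⁻¹ ≡ 10 (mod 11) since 10·10 = 100 ≡ 1, so λ ≡ 5·10 ≡ 6.
  x = λ² - 1 - 1 = 36 - 2 ≡ 1; y = λ·(1 - 1) - 5 ≡ 6. → (1, 6)
add P: (1, 6) + (2, 1). λ = (1 - 6)/(2 - 1) ≡ 6/1 mod 11. 1⁻¹ ≡ 1 (mod 11) since 1·1 = 1 ≡ 1, so λ ≡ 6.
  x = λ² - 1 - 2 = 36 - 3 ≡ 0; y = λ·(1 - 0) - 6 ≡ 0. → (0, 0)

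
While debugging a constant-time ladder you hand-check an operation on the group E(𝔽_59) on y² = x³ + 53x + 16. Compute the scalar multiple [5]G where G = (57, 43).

Double-and-add on 5 = (101)₂. Start with G = (57, 43) for the leading 1-bit.
double: tangent at (57, 43): λ = (3·57² + 53)/(2·43) ≡ 6/27. 27⁻¹ ≡ 35 (mod 59), so λ ≡ 6·35 ≡ 33.
  x = λ² - 57 - 57 = 1089 - 114 ≡ 31; y = λ·(57 - 31) - 43 ≡ 48. → (31, 48)
double: tangent at (31, 48): λ = (3·31² + 53)/(2·48) ≡ 45/37. 37⁻¹ ≡ 8 (mod 59), so λ ≡ 45·8 ≡ 6.
  x = λ² - 31 - 31 = 36 - 62 ≡ 33; y = λ·(31 - 33) - 48 ≡ 58. → (33, 58)
add G: (33, 58) + (57, 43). λ = (43 - 58)/(57 - 33) ≡ 44/24 mod 59. 24⁻¹ ≡ 32 (mod 59) since 24·32 = 768 ≡ 1, so λ ≡ 51.
  x = λ² - 33 - 57 = 2601 - 90 ≡ 33; y = λ·(33 - 33) - 58 ≡ 1. → (33, 1)

(33, 1)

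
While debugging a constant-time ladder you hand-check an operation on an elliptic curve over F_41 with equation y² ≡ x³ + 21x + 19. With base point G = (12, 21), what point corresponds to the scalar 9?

Double-and-add on 9 = (1001)₂. Start with G = (12, 21) for the leading 1-bit.
double: tangent at (12, 21): λ = (3·12² + 21)/(2·21) ≡ 2/1. 1⁻¹ ≡ 1 (mod 41) since 1·1 = 1 ≡ 1, so λ ≡ 2·1 ≡ 2.
  x = λ² - 12 - 12 = 4 - 24 ≡ 21; y = λ·(12 - 21) - 21 ≡ 2. → (21, 2)
double: tangent at (21, 2): λ = (3·21² + 21)/(2·2) ≡ 32/4. 4⁻¹ ≡ 31 (mod 41), so λ ≡ 32·31 ≡ 8.
  x = λ² - 21 - 21 = 64 - 42 ≡ 22; y = λ·(21 - 22) - 2 ≡ 31. → (22, 31)
double: tangent at (22, 31): λ = (3·22² + 21)/(2·31) ≡ 38/21. 21⁻¹ ≡ 2 (mod 41) since 21·2 = 42 ≡ 1, so λ ≡ 38·2 ≡ 35.
  x = λ² - 22 - 22 = 1225 - 44 ≡ 33; y = λ·(22 - 33) - 31 ≡ 35. → (33, 35)
add G: (33, 35) + (12, 21). λ = (21 - 35)/(12 - 33) ≡ 27/20 mod 41. 20⁻¹ ≡ 39 (mod 41) since 20·39 = 780 ≡ 1, so λ ≡ 28.
  x = λ² - 33 - 12 = 784 - 45 ≡ 1; y = λ·(33 - 1) - 35 ≡ 0. → (1, 0)

(1, 0)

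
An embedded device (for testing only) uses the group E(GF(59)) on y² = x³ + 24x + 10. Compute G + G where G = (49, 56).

tangent at (49, 56): λ = (3·49² + 24)/(2·56) ≡ 29/53. 53⁻¹ ≡ 49 (mod 59), so λ ≡ 29·49 ≡ 5.
  x = λ² - 49 - 49 = 25 - 98 ≡ 45; y = λ·(49 - 45) - 56 ≡ 23. → (45, 23)

(45, 23)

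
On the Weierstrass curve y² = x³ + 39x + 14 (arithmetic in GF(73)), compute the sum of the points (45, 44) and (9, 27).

(7, 51)

(45, 44) + (9, 27). λ = (27 - 44)/(9 - 45) ≡ 56/37 mod 73. 37⁻¹ ≡ 2 (mod 73) since 37·2 = 74 ≡ 1, so λ ≡ 39.
  x = λ² - 45 - 9 = 1521 - 54 ≡ 7; y = λ·(45 - 7) - 44 ≡ 51. → (7, 51)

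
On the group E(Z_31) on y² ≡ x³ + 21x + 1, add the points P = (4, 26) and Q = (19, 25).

(4, 26) + (19, 25). λ = (25 - 26)/(19 - 4) ≡ 30/15 mod 31. 15⁻¹ ≡ 29 (mod 31), so λ ≡ 2.
  x = λ² - 4 - 19 = 4 - 23 ≡ 12; y = λ·(4 - 12) - 26 ≡ 20. → (12, 20)

(12, 20)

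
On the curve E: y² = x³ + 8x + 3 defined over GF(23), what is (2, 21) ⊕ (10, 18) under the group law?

(0, 7)

(2, 21) + (10, 18). λ = (18 - 21)/(10 - 2) ≡ 20/8 mod 23. 8⁻¹ ≡ 3 (mod 23), so λ ≡ 14.
  x = λ² - 2 - 10 = 196 - 12 ≡ 0; y = λ·(2 - 0) - 21 ≡ 7. → (0, 7)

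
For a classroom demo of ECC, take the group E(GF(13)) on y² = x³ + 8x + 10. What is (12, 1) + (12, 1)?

tangent at (12, 1): λ = (3·12² + 8)/(2·1) ≡ 11/2. 2⁻¹ ≡ 7 (mod 13) since 2·7 = 14 ≡ 1, so λ ≡ 11·7 ≡ 12.
  x = λ² - 12 - 12 = 144 - 24 ≡ 3; y = λ·(12 - 3) - 1 ≡ 3. → (3, 3)

(3, 3)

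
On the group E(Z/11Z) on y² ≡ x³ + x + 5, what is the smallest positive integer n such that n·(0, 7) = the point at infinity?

11

2P: tangent at (0, 7): λ = (3·0² + 1)/(2·7) ≡ 1/3. 3⁻¹ ≡ 4 (mod 11), so λ ≡ 1·4 ≡ 4.
  x = λ² - 0 - 0 = 16 - 0 ≡ 5; y = λ·(0 - 5) - 7 ≡ 6. → (5, 6)
3P: (5, 6) + (0, 7). λ = (7 - 6)/(0 - 5) ≡ 1/6 mod 11. 6⁻¹ ≡ 2 (mod 11), so λ ≡ 2.
  x = λ² - 5 - 0 = 4 - 5 ≡ 10; y = λ·(5 - 10) - 6 ≡ 6. → (10, 6)
4P: (10, 6) + (0, 7). λ = (7 - 6)/(0 - 10) ≡ 1/1 mod 11. 1⁻¹ ≡ 1 (mod 11), so λ ≡ 1.
  x = λ² - 10 - 0 = 1 - 10 ≡ 2; y = λ·(10 - 2) - 6 ≡ 2. → (2, 2)
5P: (2, 2) + (0, 7). λ = (7 - 2)/(0 - 2) ≡ 5/9 mod 11. 9⁻¹ ≡ 5 (mod 11), so λ ≡ 3.
  x = λ² - 2 - 0 = 9 - 2 ≡ 7; y = λ·(2 - 7) - 2 ≡ 5. → (7, 5)
6P: (7, 5) + (0, 7). λ = (7 - 5)/(0 - 7) ≡ 2/4 mod 11. 4⁻¹ ≡ 3 (mod 11) since 4·3 = 12 ≡ 1, so λ ≡ 6.
  x = λ² - 7 - 0 = 36 - 7 ≡ 7; y = λ·(7 - 7) - 5 ≡ 6. → (7, 6)
7P: (7, 6) + (0, 7). λ = (7 - 6)/(0 - 7) ≡ 1/4 mod 11. 4⁻¹ ≡ 3 (mod 11) since 4·3 = 12 ≡ 1, so λ ≡ 3.
  x = λ² - 7 - 0 = 9 - 7 ≡ 2; y = λ·(7 - 2) - 6 ≡ 9. → (2, 9)
8P: (2, 9) + (0, 7). λ = (7 - 9)/(0 - 2) ≡ 9/9 mod 11. 9⁻¹ ≡ 5 (mod 11) since 9·5 = 45 ≡ 1, so λ ≡ 1.
  x = λ² - 2 - 0 = 1 - 2 ≡ 10; y = λ·(2 - 10) - 9 ≡ 5. → (10, 5)
9P: (10, 5) + (0, 7). λ = (7 - 5)/(0 - 10) ≡ 2/1 mod 11. 1⁻¹ ≡ 1 (mod 11), so λ ≡ 2.
  x = λ² - 10 - 0 = 4 - 10 ≡ 5; y = λ·(10 - 5) - 5 ≡ 5. → (5, 5)
10P: (5, 5) + (0, 7). λ = (7 - 5)/(0 - 5) ≡ 2/6 mod 11. 6⁻¹ ≡ 2 (mod 11), so λ ≡ 4.
  x = λ² - 5 - 0 = 16 - 5 ≡ 0; y = λ·(5 - 0) - 5 ≡ 4. → (0, 4)
11P: (0, 4) + (0, 7): same x and y₁ ≡ -y₂, so the sum is the point at infinity.
11P = the point at infinity, so the order is 11.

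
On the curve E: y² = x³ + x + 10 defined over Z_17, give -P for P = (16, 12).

-(16, 12) = (16, -12 mod 17) = (16, 5).

(16, 5)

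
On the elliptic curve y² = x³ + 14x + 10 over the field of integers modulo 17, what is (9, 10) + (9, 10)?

tangent at (9, 10): λ = (3·9² + 14)/(2·10) ≡ 2/3. 3⁻¹ ≡ 6 (mod 17) since 3·6 = 18 ≡ 1, so λ ≡ 2·6 ≡ 12.
  x = λ² - 9 - 9 = 144 - 18 ≡ 7; y = λ·(9 - 7) - 10 ≡ 14. → (7, 14)

(7, 14)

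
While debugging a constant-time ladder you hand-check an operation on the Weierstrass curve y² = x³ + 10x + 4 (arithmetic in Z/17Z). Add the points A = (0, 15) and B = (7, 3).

(6, 5)

(0, 15) + (7, 3). λ = (3 - 15)/(7 - 0) ≡ 5/7 mod 17. 7⁻¹ ≡ 5 (mod 17) since 7·5 = 35 ≡ 1, so λ ≡ 8.
  x = λ² - 0 - 7 = 64 - 7 ≡ 6; y = λ·(0 - 6) - 15 ≡ 5. → (6, 5)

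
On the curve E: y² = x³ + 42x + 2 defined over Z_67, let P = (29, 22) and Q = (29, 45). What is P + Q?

The two points share x = 29 and their y-coordinates satisfy 22 + 45 ≡ 0 (mod 67), so they are inverses. Their sum is 𝒪.

O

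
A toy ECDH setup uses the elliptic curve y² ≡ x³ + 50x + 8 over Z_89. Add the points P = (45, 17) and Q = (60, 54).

(45, 17) + (60, 54). λ = (54 - 17)/(60 - 45) ≡ 37/15 mod 89. 15⁻¹ ≡ 6 (mod 89) since 15·6 = 90 ≡ 1, so λ ≡ 44.
  x = λ² - 45 - 60 = 1936 - 105 ≡ 51; y = λ·(45 - 51) - 17 ≡ 75. → (51, 75)

(51, 75)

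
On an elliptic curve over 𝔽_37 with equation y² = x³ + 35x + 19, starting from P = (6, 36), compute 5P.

(3, 22)

Double-and-add on 5 = (101)₂. Start with P = (6, 36) for the leading 1-bit.
double: tangent at (6, 36): λ = (3·6² + 35)/(2·36) ≡ 32/35. 35⁻¹ ≡ 18 (mod 37) since 35·18 = 630 ≡ 1, so λ ≡ 32·18 ≡ 21.
  x = λ² - 6 - 6 = 441 - 12 ≡ 22; y = λ·(6 - 22) - 36 ≡ 35. → (22, 35)
double: tangent at (22, 35): λ = (3·22² + 35)/(2·35) ≡ 7/33. 33⁻¹ ≡ 9 (mod 37), so λ ≡ 7·9 ≡ 26.
  x = λ² - 22 - 22 = 676 - 44 ≡ 3; y = λ·(22 - 3) - 35 ≡ 15. → (3, 15)
add P: (3, 15) + (6, 36). λ = (36 - 15)/(6 - 3) ≡ 21/3 mod 37. 3⁻¹ ≡ 25 (mod 37), so λ ≡ 7.
  x = λ² - 3 - 6 = 49 - 9 ≡ 3; y = λ·(3 - 3) - 15 ≡ 22. → (3, 22)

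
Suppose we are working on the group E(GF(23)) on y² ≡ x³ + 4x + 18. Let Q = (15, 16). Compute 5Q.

Repeated addition: build up to 5Q.
2Q: tangent at (15, 16): λ = (3·15² + 4)/(2·16) ≡ 12/9. 9⁻¹ ≡ 18 (mod 23) since 9·18 = 162 ≡ 1, so λ ≡ 12·18 ≡ 9.
  x = λ² - 15 - 15 = 81 - 30 ≡ 5; y = λ·(15 - 5) - 16 ≡ 5. → (5, 5)
3Q: (5, 5) + (15, 16). λ = (16 - 5)/(15 - 5) ≡ 11/10 mod 23. 10⁻¹ ≡ 7 (mod 23) since 10·7 = 70 ≡ 1, so λ ≡ 8.
  x = λ² - 5 - 15 = 64 - 20 ≡ 21; y = λ·(5 - 21) - 5 ≡ 5. → (21, 5)
4Q: (21, 5) + (15, 16). λ = (16 - 5)/(15 - 21) ≡ 11/17 mod 23. 17⁻¹ ≡ 19 (mod 23) since 17·19 = 323 ≡ 1, so λ ≡ 2.
  x = λ² - 21 - 15 = 4 - 36 ≡ 14; y = λ·(21 - 14) - 5 ≡ 9. → (14, 9)
5Q: (14, 9) + (15, 16). λ = (16 - 9)/(15 - 14) ≡ 7/1 mod 23. 1⁻¹ ≡ 1 (mod 23) since 1·1 = 1 ≡ 1, so λ ≡ 7.
  x = λ² - 14 - 15 = 49 - 29 ≡ 20; y = λ·(14 - 20) - 9 ≡ 18. → (20, 18)

(20, 18)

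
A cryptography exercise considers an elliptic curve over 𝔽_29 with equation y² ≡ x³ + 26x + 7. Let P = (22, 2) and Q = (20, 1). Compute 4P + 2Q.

(27, 11)

First 4P:
Double-and-add on 4 = (100)₂. Start with P = (22, 2) for the leading 1-bit.
double: tangent at (22, 2): λ = (3·22² + 26)/(2·2) ≡ 28/4. 4⁻¹ ≡ 22 (mod 29) since 4·22 = 88 ≡ 1, so λ ≡ 28·22 ≡ 7.
  x = λ² - 22 - 22 = 49 - 44 ≡ 5; y = λ·(22 - 5) - 2 ≡ 1. → (5, 1)
double: tangent at (5, 1): λ = (3·5² + 26)/(2·1) ≡ 14/2. 2⁻¹ ≡ 15 (mod 29), so λ ≡ 14·15 ≡ 7.
  x = λ² - 5 - 5 = 49 - 10 ≡ 10; y = λ·(5 - 10) - 1 ≡ 22. → (10, 22)
4P = (10, 22).
Next 2Q:
Repeated addition: build up to 2Q.
2Q: tangent at (20, 1): λ = (3·20² + 26)/(2·1) ≡ 8/2. 2⁻¹ ≡ 15 (mod 29), so λ ≡ 8·15 ≡ 4.
  x = λ² - 20 - 20 = 16 - 40 ≡ 5; y = λ·(20 - 5) - 1 ≡ 1. → (5, 1)
2Q = (5, 1).
Finally 4P + 2Q:
(10, 22) + (5, 1). λ = (1 - 22)/(5 - 10) ≡ 8/24 mod 29. 24⁻¹ ≡ 23 (mod 29), so λ ≡ 10.
  x = λ² - 10 - 5 = 100 - 15 ≡ 27; y = λ·(10 - 27) - 22 ≡ 11. → (27, 11)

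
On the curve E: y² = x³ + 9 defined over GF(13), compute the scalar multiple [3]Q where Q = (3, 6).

Repeated addition: build up to 3Q.
2Q: tangent at (3, 6): λ = (3·3² + 0)/(2·6) ≡ 1/12. 12⁻¹ ≡ 12 (mod 13) since 12·12 = 144 ≡ 1, so λ ≡ 1·12 ≡ 12.
  x = λ² - 3 - 3 = 144 - 6 ≡ 8; y = λ·(3 - 8) - 6 ≡ 12. → (8, 12)
3Q: (8, 12) + (3, 6). λ = (6 - 12)/(3 - 8) ≡ 7/8 mod 13. 8⁻¹ ≡ 5 (mod 13) since 8·5 = 40 ≡ 1, so λ ≡ 9.
  x = λ² - 8 - 3 = 81 - 11 ≡ 5; y = λ·(8 - 5) - 12 ≡ 2. → (5, 2)

(5, 2)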